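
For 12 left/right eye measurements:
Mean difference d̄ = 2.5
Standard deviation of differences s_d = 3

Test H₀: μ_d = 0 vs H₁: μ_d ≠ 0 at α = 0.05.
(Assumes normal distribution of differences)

df = n - 1 = 11
SE = s_d/√n = 3/√12 = 0.8660
t = d̄/SE = 2.5/0.8660 = 2.8868
Critical value: t_{0.025,11} = ±2.201
p-value ≈ 0.0148
Decision: reject H₀

Answer: t = 2.8868, reject H₀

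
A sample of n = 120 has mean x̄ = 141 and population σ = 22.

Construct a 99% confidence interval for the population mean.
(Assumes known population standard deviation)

Answer: (135.8266, 146.1734)

Derivation:
Confidence level: 99%, α = 0.01
z_0.005 = 2.576
SE = σ/√n = 22/√120 = 2.0083
Margin of error = 2.576 × 2.0083 = 5.1734
CI: x̄ ± margin = 141 ± 5.1734
CI: (135.8266, 146.1734)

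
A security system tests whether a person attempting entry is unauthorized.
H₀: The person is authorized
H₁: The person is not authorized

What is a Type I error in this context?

Answer: Denying entry to an authorized person

Derivation:
Type I error (α): Rejecting H₀ when H₀ is true
Type II error (β): Failing to reject H₀ when H₁ is true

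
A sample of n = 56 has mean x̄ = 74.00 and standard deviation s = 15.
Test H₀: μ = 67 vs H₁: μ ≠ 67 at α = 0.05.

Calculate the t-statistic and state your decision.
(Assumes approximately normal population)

df = n - 1 = 55
SE = s/√n = 15/√56 = 2.0045
t = (x̄ - μ₀)/SE = (74.00 - 67)/2.0045 = 3.4921
Critical value: t_{0.025,55} = ±2.004
p-value ≈ 0.0010
Decision: reject H₀

Answer: t = 3.4921, reject H₀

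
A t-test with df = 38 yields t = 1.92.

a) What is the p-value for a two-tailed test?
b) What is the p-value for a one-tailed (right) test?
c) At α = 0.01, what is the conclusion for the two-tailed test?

Answer: a) 0.0624, b) 0.0312, c) fail to reject H₀

Derivation:
Using t-distribution with df = 38:
a) Two-tailed: p = 2×P(T > 1.92) = 0.0624
b) One-tailed: p = P(T > 1.92) = 0.0312
c) 0.0624 ≥ 0.01, fail to reject H₀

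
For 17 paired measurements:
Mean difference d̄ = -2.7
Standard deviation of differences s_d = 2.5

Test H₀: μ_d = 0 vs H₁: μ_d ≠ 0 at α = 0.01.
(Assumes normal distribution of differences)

df = n - 1 = 16
SE = s_d/√n = 2.5/√17 = 0.6063
t = d̄/SE = -2.7/0.6063 = -4.4532
Critical value: t_{0.005,16} = ±2.921
p-value ≈ 0.0004
Decision: reject H₀

Answer: t = -4.4532, reject H₀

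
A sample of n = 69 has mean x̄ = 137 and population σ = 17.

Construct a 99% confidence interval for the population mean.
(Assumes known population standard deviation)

Answer: (131.7280, 142.2720)

Derivation:
Confidence level: 99%, α = 0.01
z_0.005 = 2.576
SE = σ/√n = 17/√69 = 2.0466
Margin of error = 2.576 × 2.0466 = 5.2720
CI: x̄ ± margin = 137 ± 5.2720
CI: (131.7280, 142.2720)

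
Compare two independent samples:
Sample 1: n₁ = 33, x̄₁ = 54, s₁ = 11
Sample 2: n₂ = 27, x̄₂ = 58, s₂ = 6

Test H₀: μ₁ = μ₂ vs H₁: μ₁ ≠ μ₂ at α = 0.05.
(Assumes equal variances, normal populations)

Pooled variance: s²_p = [32×11² + 26×6²]/(58) = 82.8966
s_p = 9.1048
SE = s_p×√(1/n₁ + 1/n₂) = 9.1048×√(1/33 + 1/27) = 2.3627
t = (x̄₁ - x̄₂)/SE = (54 - 58)/2.3627 = -1.6930
df = 58, t-critical = ±2.002
Decision: fail to reject H₀

Answer: t = -1.6930, fail to reject H₀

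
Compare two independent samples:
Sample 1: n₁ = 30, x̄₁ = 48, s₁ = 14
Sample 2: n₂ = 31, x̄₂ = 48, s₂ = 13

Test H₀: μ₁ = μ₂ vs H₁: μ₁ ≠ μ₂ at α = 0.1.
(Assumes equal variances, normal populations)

Pooled variance: s²_p = [29×14² + 30×13²]/(59) = 182.2712
s_p = 13.5008
SE = s_p×√(1/n₁ + 1/n₂) = 13.5008×√(1/30 + 1/31) = 3.4577
t = (x̄₁ - x̄₂)/SE = (48 - 48)/3.4577 = 0.0000
df = 59, t-critical = ±1.671
Decision: fail to reject H₀

Answer: t = 0.0000, fail to reject H₀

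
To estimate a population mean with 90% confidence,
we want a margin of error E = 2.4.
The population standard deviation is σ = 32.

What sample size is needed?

Answer: n = 482

Derivation:
z_0.05 = 1.645
n = (z×σ/E)² = (1.645×32/2.4)²
n = 481.0711
Round up: n = 482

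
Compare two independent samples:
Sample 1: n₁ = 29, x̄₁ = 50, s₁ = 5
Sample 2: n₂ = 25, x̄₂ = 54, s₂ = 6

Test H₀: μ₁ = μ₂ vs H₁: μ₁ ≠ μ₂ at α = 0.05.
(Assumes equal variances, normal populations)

Pooled variance: s²_p = [28×5² + 24×6²]/(52) = 30.0769
s_p = 5.4842
SE = s_p×√(1/n₁ + 1/n₂) = 5.4842×√(1/29 + 1/25) = 1.4967
t = (x̄₁ - x̄₂)/SE = (50 - 54)/1.4967 = -2.6725
df = 52, t-critical = ±2.007
Decision: reject H₀

Answer: t = -2.6725, reject H₀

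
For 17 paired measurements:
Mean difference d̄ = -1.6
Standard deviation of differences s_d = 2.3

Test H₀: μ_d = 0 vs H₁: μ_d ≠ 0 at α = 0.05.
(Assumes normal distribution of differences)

df = n - 1 = 16
SE = s_d/√n = 2.3/√17 = 0.5578
t = d̄/SE = -1.6/0.5578 = -2.8684
Critical value: t_{0.025,16} = ±2.120
p-value ≈ 0.0111
Decision: reject H₀

Answer: t = -2.8684, reject H₀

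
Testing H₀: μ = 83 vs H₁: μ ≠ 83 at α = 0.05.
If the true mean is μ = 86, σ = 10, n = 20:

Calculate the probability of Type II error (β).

SE = σ/√n = 10/√20 = 2.2361
Critical values: μ₀ ± z_0.025×SE = 83 ± 1.960×2.2361
Acceptance region: (78.6172, 87.3828)
Under H₁ (μ = 86): z_high = (87.3828 - 86)/2.2361 = 0.6184, z_low = (78.6172 - 86)/2.2361 = -3.3016
β = P(not reject | H₁) = Φ(0.6184) - Φ(-3.3016) ≈ 0.7314

Answer: β ≈ 0.7314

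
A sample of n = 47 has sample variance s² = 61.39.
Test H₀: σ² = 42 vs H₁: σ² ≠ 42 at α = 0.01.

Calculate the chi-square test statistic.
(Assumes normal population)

Answer: χ² = 67.2367, fail to reject H₀

Derivation:
df = n - 1 = 46
χ² = (n-1)s²/σ₀² = 46×61.39/42 = 67.2367
Critical values: χ²_{0.995,46} = 25.041, χ²_{0.005,46} = 74.437
Rejection region: χ² < 25.041 or χ² > 74.437
Decision: fail to reject H₀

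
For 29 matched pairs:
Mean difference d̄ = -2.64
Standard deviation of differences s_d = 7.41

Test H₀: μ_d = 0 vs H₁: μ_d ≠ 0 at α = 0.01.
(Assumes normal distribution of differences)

df = n - 1 = 28
SE = s_d/√n = 7.41/√29 = 1.3760
t = d̄/SE = -2.64/1.3760 = -1.9186
Critical value: t_{0.005,28} = ±2.763
p-value ≈ 0.0653
Decision: fail to reject H₀

Answer: t = -1.9186, fail to reject H₀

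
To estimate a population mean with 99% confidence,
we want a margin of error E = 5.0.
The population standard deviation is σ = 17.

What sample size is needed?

z_0.005 = 2.576
n = (z×σ/E)² = (2.576×17/5.0)²
n = 76.7096
Round up: n = 77

Answer: n = 77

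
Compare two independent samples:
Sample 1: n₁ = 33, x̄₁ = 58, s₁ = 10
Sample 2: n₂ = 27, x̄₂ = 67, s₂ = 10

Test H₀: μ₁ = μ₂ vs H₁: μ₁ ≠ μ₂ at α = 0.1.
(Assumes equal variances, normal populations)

Answer: t = -3.4682, reject H₀

Derivation:
Pooled variance: s²_p = [32×10² + 26×10²]/(58) = 100.0000
s_p = 10.0000
SE = s_p×√(1/n₁ + 1/n₂) = 10.0000×√(1/33 + 1/27) = 2.5950
t = (x̄₁ - x̄₂)/SE = (58 - 67)/2.5950 = -3.4682
df = 58, t-critical = ±1.672
Decision: reject H₀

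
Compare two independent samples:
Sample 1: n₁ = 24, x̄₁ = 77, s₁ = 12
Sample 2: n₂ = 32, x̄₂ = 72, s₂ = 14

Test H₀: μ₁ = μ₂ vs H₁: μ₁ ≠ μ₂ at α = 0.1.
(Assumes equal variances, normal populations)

Answer: t = 1.4043, fail to reject H₀

Derivation:
Pooled variance: s²_p = [23×12² + 31×14²]/(54) = 173.8519
s_p = 13.1853
SE = s_p×√(1/n₁ + 1/n₂) = 13.1853×√(1/24 + 1/32) = 3.5604
t = (x̄₁ - x̄₂)/SE = (77 - 72)/3.5604 = 1.4043
df = 54, t-critical = ±1.674
Decision: fail to reject H₀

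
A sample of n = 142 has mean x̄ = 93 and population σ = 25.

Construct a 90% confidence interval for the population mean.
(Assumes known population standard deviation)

Answer: (89.5488, 96.4512)

Derivation:
Confidence level: 90%, α = 0.1
z_0.05 = 1.645
SE = σ/√n = 25/√142 = 2.0980
Margin of error = 1.645 × 2.0980 = 3.4512
CI: x̄ ± margin = 93 ± 3.4512
CI: (89.5488, 96.4512)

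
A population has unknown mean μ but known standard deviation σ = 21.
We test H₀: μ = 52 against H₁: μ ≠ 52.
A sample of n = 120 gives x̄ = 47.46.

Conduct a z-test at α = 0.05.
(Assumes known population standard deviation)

Answer: z = -2.3683, reject H₀

Derivation:
Standard error: SE = σ/√n = 21/√120 = 1.9170
z-statistic: z = (x̄ - μ₀)/SE = (47.46 - 52)/1.9170 = -2.3683
Critical value: ±1.960
p-value = 0.0179
Decision: reject H₀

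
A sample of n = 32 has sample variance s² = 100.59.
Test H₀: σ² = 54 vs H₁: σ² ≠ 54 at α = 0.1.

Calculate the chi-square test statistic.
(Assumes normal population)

df = n - 1 = 31
χ² = (n-1)s²/σ₀² = 31×100.59/54 = 57.7461
Critical values: χ²_{0.95,31} = 19.281, χ²_{0.05,31} = 44.985
Rejection region: χ² < 19.281 or χ² > 44.985
Decision: reject H₀

Answer: χ² = 57.7461, reject H₀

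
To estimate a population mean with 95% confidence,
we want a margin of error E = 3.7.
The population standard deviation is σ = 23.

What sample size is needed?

Answer: n = 149

Derivation:
z_0.025 = 1.960
n = (z×σ/E)² = (1.960×23/3.7)²
n = 148.4446
Round up: n = 149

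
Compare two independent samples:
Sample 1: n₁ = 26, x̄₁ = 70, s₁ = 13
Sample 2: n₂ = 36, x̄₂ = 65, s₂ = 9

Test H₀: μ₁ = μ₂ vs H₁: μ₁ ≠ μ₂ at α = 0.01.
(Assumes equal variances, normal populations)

Answer: t = 1.7910, fail to reject H₀

Derivation:
Pooled variance: s²_p = [25×13² + 35×9²]/(60) = 117.6667
s_p = 10.8474
SE = s_p×√(1/n₁ + 1/n₂) = 10.8474×√(1/26 + 1/36) = 2.7918
t = (x̄₁ - x̄₂)/SE = (70 - 65)/2.7918 = 1.7910
df = 60, t-critical = ±2.660
Decision: fail to reject H₀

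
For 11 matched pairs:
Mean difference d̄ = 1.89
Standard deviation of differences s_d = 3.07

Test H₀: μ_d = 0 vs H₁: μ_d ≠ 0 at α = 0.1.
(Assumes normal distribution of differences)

Answer: t = 2.0419, reject H₀

Derivation:
df = n - 1 = 10
SE = s_d/√n = 3.07/√11 = 0.9256
t = d̄/SE = 1.89/0.9256 = 2.0419
Critical value: t_{0.05,10} = ±1.812
p-value ≈ 0.0684
Decision: reject H₀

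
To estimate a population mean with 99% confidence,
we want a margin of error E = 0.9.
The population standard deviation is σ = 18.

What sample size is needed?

z_0.005 = 2.576
n = (z×σ/E)² = (2.576×18/0.9)²
n = 2654.3104
Round up: n = 2655

Answer: n = 2655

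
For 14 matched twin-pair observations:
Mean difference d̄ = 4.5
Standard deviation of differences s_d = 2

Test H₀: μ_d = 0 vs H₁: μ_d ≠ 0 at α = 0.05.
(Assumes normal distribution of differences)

df = n - 1 = 13
SE = s_d/√n = 2/√14 = 0.5345
t = d̄/SE = 4.5/0.5345 = 8.4191
Critical value: t_{0.025,13} = ±2.160
p-value < 0.0001
Decision: reject H₀

Answer: t = 8.4191, reject H₀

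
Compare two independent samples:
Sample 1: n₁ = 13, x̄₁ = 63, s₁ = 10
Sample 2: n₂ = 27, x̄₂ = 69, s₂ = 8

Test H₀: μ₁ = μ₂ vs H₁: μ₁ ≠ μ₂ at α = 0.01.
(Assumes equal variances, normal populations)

Answer: t = -2.0473, fail to reject H₀

Derivation:
Pooled variance: s²_p = [12×10² + 26×8²]/(38) = 75.3684
s_p = 8.6815
SE = s_p×√(1/n₁ + 1/n₂) = 8.6815×√(1/13 + 1/27) = 2.9307
t = (x̄₁ - x̄₂)/SE = (63 - 69)/2.9307 = -2.0473
df = 38, t-critical = ±2.712
Decision: fail to reject H₀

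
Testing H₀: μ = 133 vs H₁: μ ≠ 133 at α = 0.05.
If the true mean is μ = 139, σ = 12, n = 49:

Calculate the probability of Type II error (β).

SE = σ/√n = 12/√49 = 1.7143
Critical values: μ₀ ± z_0.025×SE = 133 ± 1.960×1.7143
Acceptance region: (129.6400, 136.3600)
Under H₁ (μ = 139): z_high = (136.3600 - 139)/1.7143 = -1.5400, z_low = (129.6400 - 139)/1.7143 = -5.4600
β = P(not reject | H₁) = Φ(-1.5400) - Φ(-5.4600) ≈ 0.0618

Answer: β ≈ 0.0618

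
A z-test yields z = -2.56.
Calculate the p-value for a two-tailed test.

For z = -2.56:
p = 2×P(Z > |-2.56|) = 2×(1 - Φ(2.56)) = 0.0105

Answer: p-value ≈ 0.0105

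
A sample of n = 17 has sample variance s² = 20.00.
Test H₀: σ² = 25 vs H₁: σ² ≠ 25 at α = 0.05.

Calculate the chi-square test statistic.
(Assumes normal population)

Answer: χ² = 12.8000, fail to reject H₀

Derivation:
df = n - 1 = 16
χ² = (n-1)s²/σ₀² = 16×20.00/25 = 12.8000
Critical values: χ²_{0.975,16} = 6.908, χ²_{0.025,16} = 28.845
Rejection region: χ² < 6.908 or χ² > 28.845
Decision: fail to reject H₀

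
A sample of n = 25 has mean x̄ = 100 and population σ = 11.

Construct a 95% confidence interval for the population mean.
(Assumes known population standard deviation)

Confidence level: 95%, α = 0.05
z_0.025 = 1.960
SE = σ/√n = 11/√25 = 2.2000
Margin of error = 1.960 × 2.2000 = 4.3120
CI: x̄ ± margin = 100 ± 4.3120
CI: (95.6880, 104.3120)

Answer: (95.6880, 104.3120)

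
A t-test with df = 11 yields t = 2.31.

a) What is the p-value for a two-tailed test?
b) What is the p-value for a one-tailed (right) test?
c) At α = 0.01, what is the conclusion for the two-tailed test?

Using t-distribution with df = 11:
a) Two-tailed: p = 2×P(T > 2.31) = 0.0413
b) One-tailed: p = P(T > 2.31) = 0.0206
c) 0.0413 ≥ 0.01, fail to reject H₀

Answer: a) 0.0413, b) 0.0206, c) fail to reject H₀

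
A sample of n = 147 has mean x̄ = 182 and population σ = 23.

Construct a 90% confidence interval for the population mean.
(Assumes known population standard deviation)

Answer: (178.8794, 185.1206)

Derivation:
Confidence level: 90%, α = 0.1
z_0.05 = 1.645
SE = σ/√n = 23/√147 = 1.8970
Margin of error = 1.645 × 1.8970 = 3.1206
CI: x̄ ± margin = 182 ± 3.1206
CI: (178.8794, 185.1206)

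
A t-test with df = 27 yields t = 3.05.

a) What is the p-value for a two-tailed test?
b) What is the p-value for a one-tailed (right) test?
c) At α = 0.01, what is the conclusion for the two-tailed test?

Using t-distribution with df = 27:
a) Two-tailed: p = 2×P(T > 3.05) = 0.0051
b) One-tailed: p = P(T > 3.05) = 0.0025
c) 0.0051 < 0.01, reject H₀

Answer: a) 0.0051, b) 0.0025, c) reject H₀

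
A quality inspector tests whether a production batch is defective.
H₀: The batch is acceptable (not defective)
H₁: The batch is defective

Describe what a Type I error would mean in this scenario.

Answer: Rejecting an acceptable batch

Derivation:
Type I error: rejecting H₀ when it is actually true (false positive).
Type II error: failing to reject H₀ when H₁ is actually true (false negative).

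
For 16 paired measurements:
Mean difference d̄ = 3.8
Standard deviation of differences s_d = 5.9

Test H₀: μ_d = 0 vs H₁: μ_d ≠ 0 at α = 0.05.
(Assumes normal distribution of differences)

Answer: t = 2.5763, reject H₀

Derivation:
df = n - 1 = 15
SE = s_d/√n = 5.9/√16 = 1.4750
t = d̄/SE = 3.8/1.4750 = 2.5763
Critical value: t_{0.025,15} = ±2.131
p-value ≈ 0.0211
Decision: reject H₀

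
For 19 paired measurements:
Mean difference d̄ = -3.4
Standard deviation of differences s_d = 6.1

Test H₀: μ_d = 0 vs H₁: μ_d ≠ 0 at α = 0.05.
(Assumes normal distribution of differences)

Answer: t = -2.4296, reject H₀

Derivation:
df = n - 1 = 18
SE = s_d/√n = 6.1/√19 = 1.3994
t = d̄/SE = -3.4/1.3994 = -2.4296
Critical value: t_{0.025,18} = ±2.101
p-value ≈ 0.0258
Decision: reject H₀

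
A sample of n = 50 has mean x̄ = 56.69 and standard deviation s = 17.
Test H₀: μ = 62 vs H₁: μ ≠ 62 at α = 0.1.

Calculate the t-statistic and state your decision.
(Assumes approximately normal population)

Answer: t = -2.2086, reject H₀

Derivation:
df = n - 1 = 49
SE = s/√n = 17/√50 = 2.4042
t = (x̄ - μ₀)/SE = (56.69 - 62)/2.4042 = -2.2086
Critical value: t_{0.05,49} = ±1.677
p-value ≈ 0.0319
Decision: reject H₀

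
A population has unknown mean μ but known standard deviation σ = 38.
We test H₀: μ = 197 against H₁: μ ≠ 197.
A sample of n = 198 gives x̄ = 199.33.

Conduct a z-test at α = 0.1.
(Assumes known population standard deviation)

Standard error: SE = σ/√n = 38/√198 = 2.7005
z-statistic: z = (x̄ - μ₀)/SE = (199.33 - 197)/2.7005 = 0.8628
Critical value: ±1.645
p-value = 0.3882
Decision: fail to reject H₀

Answer: z = 0.8628, fail to reject H₀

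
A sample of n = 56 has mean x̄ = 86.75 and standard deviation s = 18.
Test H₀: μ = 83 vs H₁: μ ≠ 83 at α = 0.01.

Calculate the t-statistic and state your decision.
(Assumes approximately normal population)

Answer: t = 1.5590, fail to reject H₀

Derivation:
df = n - 1 = 55
SE = s/√n = 18/√56 = 2.4054
t = (x̄ - μ₀)/SE = (86.75 - 83)/2.4054 = 1.5590
Critical value: t_{0.005,55} = ±2.668
p-value ≈ 0.1247
Decision: fail to reject H₀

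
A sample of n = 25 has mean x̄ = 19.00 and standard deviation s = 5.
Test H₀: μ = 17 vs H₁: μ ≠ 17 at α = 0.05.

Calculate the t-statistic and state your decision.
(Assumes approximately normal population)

Answer: t = 2.0000, fail to reject H₀

Derivation:
df = n - 1 = 24
SE = s/√n = 5/√25 = 1.0000
t = (x̄ - μ₀)/SE = (19.00 - 17)/1.0000 = 2.0000
Critical value: t_{0.025,24} = ±2.064
p-value ≈ 0.0569
Decision: fail to reject H₀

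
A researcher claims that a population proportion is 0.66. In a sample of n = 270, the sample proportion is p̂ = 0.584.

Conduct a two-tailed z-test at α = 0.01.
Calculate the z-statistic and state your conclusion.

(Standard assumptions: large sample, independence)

Answer: z = -2.6362, reject H₀

Derivation:
H₀: p = 0.66, H₁: p ≠ 0.66
Standard error: SE = √(p₀(1-p₀)/n) = √(0.66×0.34/270) = 0.028829
z-statistic: z = (p̂ - p₀)/SE = (0.584 - 0.66)/0.028829 = -2.6362
Critical value: z_0.005 = ±2.576
p-value = 0.0084
Decision: reject H₀ at α = 0.01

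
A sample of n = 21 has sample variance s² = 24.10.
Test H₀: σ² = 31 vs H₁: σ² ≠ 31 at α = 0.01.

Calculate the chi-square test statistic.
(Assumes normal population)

Answer: χ² = 15.5484, fail to reject H₀

Derivation:
df = n - 1 = 20
χ² = (n-1)s²/σ₀² = 20×24.10/31 = 15.5484
Critical values: χ²_{0.995,20} = 7.434, χ²_{0.005,20} = 39.997
Rejection region: χ² < 7.434 or χ² > 39.997
Decision: fail to reject H₀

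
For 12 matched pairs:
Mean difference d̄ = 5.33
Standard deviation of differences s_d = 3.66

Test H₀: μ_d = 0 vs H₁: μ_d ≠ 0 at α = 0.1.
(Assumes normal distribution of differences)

Answer: t = 5.0445, reject H₀

Derivation:
df = n - 1 = 11
SE = s_d/√n = 3.66/√12 = 1.0566
t = d̄/SE = 5.33/1.0566 = 5.0445
Critical value: t_{0.05,11} = ±1.796
p-value ≈ 0.0004
Decision: reject H₀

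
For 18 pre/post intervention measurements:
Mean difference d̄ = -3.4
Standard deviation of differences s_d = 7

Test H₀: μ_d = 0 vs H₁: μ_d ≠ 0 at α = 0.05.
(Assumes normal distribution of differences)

Answer: t = -2.0607, fail to reject H₀

Derivation:
df = n - 1 = 17
SE = s_d/√n = 7/√18 = 1.6499
t = d̄/SE = -3.4/1.6499 = -2.0607
Critical value: t_{0.025,17} = ±2.110
p-value ≈ 0.0550
Decision: fail to reject H₀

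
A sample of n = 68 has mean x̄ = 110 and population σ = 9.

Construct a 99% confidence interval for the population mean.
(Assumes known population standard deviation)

Answer: (107.1886, 112.8114)

Derivation:
Confidence level: 99%, α = 0.01
z_0.005 = 2.576
SE = σ/√n = 9/√68 = 1.0914
Margin of error = 2.576 × 1.0914 = 2.8114
CI: x̄ ± margin = 110 ± 2.8114
CI: (107.1886, 112.8114)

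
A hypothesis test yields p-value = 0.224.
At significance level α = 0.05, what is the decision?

Answer: fail to reject H₀

Derivation:
Compare p-value to α:
0.224 ≥ 0.05
Decision: fail to reject H₀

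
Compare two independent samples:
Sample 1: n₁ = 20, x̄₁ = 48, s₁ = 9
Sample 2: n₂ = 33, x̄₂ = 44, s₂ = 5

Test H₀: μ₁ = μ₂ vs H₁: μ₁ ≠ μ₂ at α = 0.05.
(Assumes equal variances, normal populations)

Pooled variance: s²_p = [19×9² + 32×5²]/(51) = 45.8627
s_p = 6.7722
SE = s_p×√(1/n₁ + 1/n₂) = 6.7722×√(1/20 + 1/33) = 1.9191
t = (x̄₁ - x̄₂)/SE = (48 - 44)/1.9191 = 2.0843
df = 51, t-critical = ±2.008
Decision: reject H₀

Answer: t = 2.0843, reject H₀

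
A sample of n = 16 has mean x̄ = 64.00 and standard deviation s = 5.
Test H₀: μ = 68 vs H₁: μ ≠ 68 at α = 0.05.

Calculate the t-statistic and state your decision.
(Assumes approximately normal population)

df = n - 1 = 15
SE = s/√n = 5/√16 = 1.2500
t = (x̄ - μ₀)/SE = (64.00 - 68)/1.2500 = -3.2000
Critical value: t_{0.025,15} = ±2.131
p-value ≈ 0.0060
Decision: reject H₀

Answer: t = -3.2000, reject H₀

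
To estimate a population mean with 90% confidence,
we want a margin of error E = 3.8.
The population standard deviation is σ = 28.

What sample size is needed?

z_0.05 = 1.645
n = (z×σ/E)² = (1.645×28/3.8)²
n = 146.9199
Round up: n = 147

Answer: n = 147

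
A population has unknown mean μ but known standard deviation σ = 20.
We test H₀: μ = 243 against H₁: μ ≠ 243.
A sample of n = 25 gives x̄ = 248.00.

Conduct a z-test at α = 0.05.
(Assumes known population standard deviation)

Standard error: SE = σ/√n = 20/√25 = 4.0000
z-statistic: z = (x̄ - μ₀)/SE = (248.00 - 243)/4.0000 = 1.2500
Critical value: ±1.960
p-value = 0.2113
Decision: fail to reject H₀

Answer: z = 1.2500, fail to reject H₀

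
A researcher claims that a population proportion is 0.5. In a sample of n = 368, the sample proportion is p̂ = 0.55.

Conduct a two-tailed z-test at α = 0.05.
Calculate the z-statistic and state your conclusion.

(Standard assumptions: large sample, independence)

H₀: p = 0.5, H₁: p ≠ 0.5
Standard error: SE = √(p₀(1-p₀)/n) = √(0.5×0.5/368) = 0.026064
z-statistic: z = (p̂ - p₀)/SE = (0.55 - 0.5)/0.026064 = 1.9184
Critical value: z_0.025 = ±1.960
p-value = 0.0551
Decision: fail to reject H₀ at α = 0.05

Answer: z = 1.9184, fail to reject H₀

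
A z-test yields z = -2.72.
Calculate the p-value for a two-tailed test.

Answer: p-value ≈ 0.0065

Derivation:
For z = -2.72:
p = 2×P(Z > |-2.72|) = 2×(1 - Φ(2.72)) = 0.0065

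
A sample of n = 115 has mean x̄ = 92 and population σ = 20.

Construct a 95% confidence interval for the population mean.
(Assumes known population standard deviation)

Confidence level: 95%, α = 0.05
z_0.025 = 1.960
SE = σ/√n = 20/√115 = 1.8650
Margin of error = 1.960 × 1.8650 = 3.6554
CI: x̄ ± margin = 92 ± 3.6554
CI: (88.3446, 95.6554)

Answer: (88.3446, 95.6554)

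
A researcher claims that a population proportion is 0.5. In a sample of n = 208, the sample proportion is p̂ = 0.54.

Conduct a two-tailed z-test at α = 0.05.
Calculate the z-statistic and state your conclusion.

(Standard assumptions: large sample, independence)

H₀: p = 0.5, H₁: p ≠ 0.5
Standard error: SE = √(p₀(1-p₀)/n) = √(0.5×0.5/208) = 0.034669
z-statistic: z = (p̂ - p₀)/SE = (0.54 - 0.5)/0.034669 = 1.1538
Critical value: z_0.025 = ±1.960
p-value = 0.2486
Decision: fail to reject H₀ at α = 0.05

Answer: z = 1.1538, fail to reject H₀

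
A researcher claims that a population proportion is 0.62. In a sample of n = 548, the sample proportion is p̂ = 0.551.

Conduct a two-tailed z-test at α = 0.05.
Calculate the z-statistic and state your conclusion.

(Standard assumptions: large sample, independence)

H₀: p = 0.62, H₁: p ≠ 0.62
Standard error: SE = √(p₀(1-p₀)/n) = √(0.62×0.38/548) = 0.020735
z-statistic: z = (p̂ - p₀)/SE = (0.551 - 0.62)/0.020735 = -3.3277
Critical value: z_0.025 = ±1.960
p-value = 0.0009
Decision: reject H₀ at α = 0.05

Answer: z = -3.3277, reject H₀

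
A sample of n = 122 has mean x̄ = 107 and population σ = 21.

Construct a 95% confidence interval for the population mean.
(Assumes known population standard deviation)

Answer: (103.2735, 110.7265)

Derivation:
Confidence level: 95%, α = 0.05
z_0.025 = 1.960
SE = σ/√n = 21/√122 = 1.9013
Margin of error = 1.960 × 1.9013 = 3.7265
CI: x̄ ± margin = 107 ± 3.7265
CI: (103.2735, 110.7265)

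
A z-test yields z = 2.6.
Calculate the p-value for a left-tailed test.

Answer: p-value ≈ 0.9953

Derivation:
For z = 2.6:
p = P(Z < 2.6) = Φ(2.6) = 0.9953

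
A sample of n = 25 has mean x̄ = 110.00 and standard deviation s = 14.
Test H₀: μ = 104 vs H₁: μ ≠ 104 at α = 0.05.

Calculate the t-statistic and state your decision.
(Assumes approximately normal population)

Answer: t = 2.1429, reject H₀

Derivation:
df = n - 1 = 24
SE = s/√n = 14/√25 = 2.8000
t = (x̄ - μ₀)/SE = (110.00 - 104)/2.8000 = 2.1429
Critical value: t_{0.025,24} = ±2.064
p-value ≈ 0.0425
Decision: reject H₀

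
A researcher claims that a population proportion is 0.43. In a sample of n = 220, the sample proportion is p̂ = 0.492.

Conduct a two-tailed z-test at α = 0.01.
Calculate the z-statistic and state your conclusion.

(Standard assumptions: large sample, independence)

H₀: p = 0.43, H₁: p ≠ 0.43
Standard error: SE = √(p₀(1-p₀)/n) = √(0.43×0.57/220) = 0.033378
z-statistic: z = (p̂ - p₀)/SE = (0.492 - 0.43)/0.033378 = 1.8575
Critical value: z_0.005 = ±2.576
p-value = 0.0632
Decision: fail to reject H₀ at α = 0.01

Answer: z = 1.8575, fail to reject H₀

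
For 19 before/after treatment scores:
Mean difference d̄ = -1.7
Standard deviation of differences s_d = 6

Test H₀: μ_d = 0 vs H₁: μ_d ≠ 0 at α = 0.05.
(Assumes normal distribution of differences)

Answer: t = -1.2350, fail to reject H₀

Derivation:
df = n - 1 = 18
SE = s_d/√n = 6/√19 = 1.3765
t = d̄/SE = -1.7/1.3765 = -1.2350
Critical value: t_{0.025,18} = ±2.101
p-value ≈ 0.2327
Decision: fail to reject H₀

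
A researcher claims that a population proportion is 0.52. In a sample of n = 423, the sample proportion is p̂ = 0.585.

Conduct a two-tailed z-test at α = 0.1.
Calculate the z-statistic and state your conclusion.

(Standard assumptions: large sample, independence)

Answer: z = 2.6759, reject H₀

Derivation:
H₀: p = 0.52, H₁: p ≠ 0.52
Standard error: SE = √(p₀(1-p₀)/n) = √(0.52×0.48/423) = 0.024291
z-statistic: z = (p̂ - p₀)/SE = (0.585 - 0.52)/0.024291 = 2.6759
Critical value: z_0.05 = ±1.645
p-value = 0.0075
Decision: reject H₀ at α = 0.1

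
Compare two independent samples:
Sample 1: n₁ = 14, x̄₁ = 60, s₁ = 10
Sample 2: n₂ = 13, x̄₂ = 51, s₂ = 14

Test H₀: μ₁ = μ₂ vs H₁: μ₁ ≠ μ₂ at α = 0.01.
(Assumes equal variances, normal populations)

Pooled variance: s²_p = [13×10² + 12×14²]/(25) = 146.0800
s_p = 12.0864
SE = s_p×√(1/n₁ + 1/n₂) = 12.0864×√(1/14 + 1/13) = 4.6553
t = (x̄₁ - x̄₂)/SE = (60 - 51)/4.6553 = 1.9333
df = 25, t-critical = ±2.787
Decision: fail to reject H₀

Answer: t = 1.9333, fail to reject H₀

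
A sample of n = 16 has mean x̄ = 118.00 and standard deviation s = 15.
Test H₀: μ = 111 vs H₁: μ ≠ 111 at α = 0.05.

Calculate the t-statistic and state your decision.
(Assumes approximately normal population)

df = n - 1 = 15
SE = s/√n = 15/√16 = 3.7500
t = (x̄ - μ₀)/SE = (118.00 - 111)/3.7500 = 1.8667
Critical value: t_{0.025,15} = ±2.131
p-value ≈ 0.0816
Decision: fail to reject H₀

Answer: t = 1.8667, fail to reject H₀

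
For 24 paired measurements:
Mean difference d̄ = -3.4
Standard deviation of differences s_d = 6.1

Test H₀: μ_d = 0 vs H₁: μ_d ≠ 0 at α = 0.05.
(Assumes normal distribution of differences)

Answer: t = -2.7305, reject H₀

Derivation:
df = n - 1 = 23
SE = s_d/√n = 6.1/√24 = 1.2452
t = d̄/SE = -3.4/1.2452 = -2.7305
Critical value: t_{0.025,23} = ±2.069
p-value ≈ 0.0119
Decision: reject H₀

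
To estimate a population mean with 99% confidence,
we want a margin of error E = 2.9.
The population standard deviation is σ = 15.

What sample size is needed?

z_0.005 = 2.576
n = (z×σ/E)² = (2.576×15/2.9)²
n = 177.5327
Round up: n = 178

Answer: n = 178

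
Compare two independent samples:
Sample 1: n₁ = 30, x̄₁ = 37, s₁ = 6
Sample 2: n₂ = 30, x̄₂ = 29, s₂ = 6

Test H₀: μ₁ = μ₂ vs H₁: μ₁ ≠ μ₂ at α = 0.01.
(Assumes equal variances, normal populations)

Answer: t = 5.1640, reject H₀

Derivation:
Pooled variance: s²_p = [29×6² + 29×6²]/(58) = 36.0000
s_p = 6.0000
SE = s_p×√(1/n₁ + 1/n₂) = 6.0000×√(1/30 + 1/30) = 1.5492
t = (x̄₁ - x̄₂)/SE = (37 - 29)/1.5492 = 5.1640
df = 58, t-critical = ±2.663
Decision: reject H₀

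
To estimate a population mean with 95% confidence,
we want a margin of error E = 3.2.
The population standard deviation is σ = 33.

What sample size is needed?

Answer: n = 409

Derivation:
z_0.025 = 1.960
n = (z×σ/E)² = (1.960×33/3.2)²
n = 408.5452
Round up: n = 409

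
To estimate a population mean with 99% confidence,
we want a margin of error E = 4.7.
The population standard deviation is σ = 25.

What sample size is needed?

Answer: n = 188

Derivation:
z_0.005 = 2.576
n = (z×σ/E)² = (2.576×25/4.7)²
n = 187.7483
Round up: n = 188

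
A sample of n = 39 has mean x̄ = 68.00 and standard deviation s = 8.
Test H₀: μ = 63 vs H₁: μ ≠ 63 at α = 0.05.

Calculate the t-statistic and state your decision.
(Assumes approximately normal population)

Answer: t = 3.9032, reject H₀

Derivation:
df = n - 1 = 38
SE = s/√n = 8/√39 = 1.2810
t = (x̄ - μ₀)/SE = (68.00 - 63)/1.2810 = 3.9032
Critical value: t_{0.025,38} = ±2.024
p-value ≈ 0.0004
Decision: reject H₀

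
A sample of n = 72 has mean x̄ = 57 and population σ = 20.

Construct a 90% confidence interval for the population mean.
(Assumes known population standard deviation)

Confidence level: 90%, α = 0.1
z_0.05 = 1.645
SE = σ/√n = 20/√72 = 2.3570
Margin of error = 1.645 × 2.3570 = 3.8773
CI: x̄ ± margin = 57 ± 3.8773
CI: (53.1227, 60.8773)

Answer: (53.1227, 60.8773)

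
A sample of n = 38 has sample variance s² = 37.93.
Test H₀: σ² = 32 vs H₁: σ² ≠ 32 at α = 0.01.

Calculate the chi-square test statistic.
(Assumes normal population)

df = n - 1 = 37
χ² = (n-1)s²/σ₀² = 37×37.93/32 = 43.8566
Critical values: χ²_{0.995,37} = 18.586, χ²_{0.005,37} = 62.883
Rejection region: χ² < 18.586 or χ² > 62.883
Decision: fail to reject H₀

Answer: χ² = 43.8566, fail to reject H₀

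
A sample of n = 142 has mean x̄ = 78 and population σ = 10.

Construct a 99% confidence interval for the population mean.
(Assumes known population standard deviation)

Confidence level: 99%, α = 0.01
z_0.005 = 2.576
SE = σ/√n = 10/√142 = 0.8392
Margin of error = 2.576 × 0.8392 = 2.1618
CI: x̄ ± margin = 78 ± 2.1618
CI: (75.8382, 80.1618)

Answer: (75.8382, 80.1618)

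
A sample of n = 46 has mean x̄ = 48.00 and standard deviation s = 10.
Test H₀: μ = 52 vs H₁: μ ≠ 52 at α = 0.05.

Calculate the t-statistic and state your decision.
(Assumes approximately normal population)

Answer: t = -2.7130, reject H₀

Derivation:
df = n - 1 = 45
SE = s/√n = 10/√46 = 1.4744
t = (x̄ - μ₀)/SE = (48.00 - 52)/1.4744 = -2.7130
Critical value: t_{0.025,45} = ±2.014
p-value ≈ 0.0094
Decision: reject H₀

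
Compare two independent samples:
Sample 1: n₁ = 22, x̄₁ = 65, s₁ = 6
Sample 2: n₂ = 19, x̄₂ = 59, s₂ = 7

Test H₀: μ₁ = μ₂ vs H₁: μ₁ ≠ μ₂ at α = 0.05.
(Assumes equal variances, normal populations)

Answer: t = 2.9561, reject H₀

Derivation:
Pooled variance: s²_p = [21×6² + 18×7²]/(39) = 42.0000
s_p = 6.4807
SE = s_p×√(1/n₁ + 1/n₂) = 6.4807×√(1/22 + 1/19) = 2.0297
t = (x̄₁ - x̄₂)/SE = (65 - 59)/2.0297 = 2.9561
df = 39, t-critical = ±2.023
Decision: reject H₀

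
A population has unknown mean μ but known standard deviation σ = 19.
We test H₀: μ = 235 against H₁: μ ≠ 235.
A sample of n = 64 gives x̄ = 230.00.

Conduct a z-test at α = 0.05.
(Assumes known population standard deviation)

Standard error: SE = σ/√n = 19/√64 = 2.3750
z-statistic: z = (x̄ - μ₀)/SE = (230.00 - 235)/2.3750 = -2.1053
Critical value: ±1.960
p-value = 0.0353
Decision: reject H₀

Answer: z = -2.1053, reject H₀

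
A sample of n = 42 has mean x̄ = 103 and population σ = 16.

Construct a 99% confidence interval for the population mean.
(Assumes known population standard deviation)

Answer: (96.6401, 109.3599)

Derivation:
Confidence level: 99%, α = 0.01
z_0.005 = 2.576
SE = σ/√n = 16/√42 = 2.4689
Margin of error = 2.576 × 2.4689 = 6.3599
CI: x̄ ± margin = 103 ± 6.3599
CI: (96.6401, 109.3599)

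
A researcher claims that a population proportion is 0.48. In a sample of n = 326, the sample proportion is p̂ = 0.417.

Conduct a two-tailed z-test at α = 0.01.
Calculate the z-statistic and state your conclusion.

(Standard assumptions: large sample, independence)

Answer: z = -2.2768, fail to reject H₀

Derivation:
H₀: p = 0.48, H₁: p ≠ 0.48
Standard error: SE = √(p₀(1-p₀)/n) = √(0.48×0.52/326) = 0.027670
z-statistic: z = (p̂ - p₀)/SE = (0.417 - 0.48)/0.027670 = -2.2768
Critical value: z_0.005 = ±2.576
p-value = 0.0228
Decision: fail to reject H₀ at α = 0.01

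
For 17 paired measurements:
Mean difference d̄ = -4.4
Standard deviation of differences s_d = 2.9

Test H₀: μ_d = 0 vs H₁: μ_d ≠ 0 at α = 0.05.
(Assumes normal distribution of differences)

df = n - 1 = 16
SE = s_d/√n = 2.9/√17 = 0.7034
t = d̄/SE = -4.4/0.7034 = -6.2553
Critical value: t_{0.025,16} = ±2.120
p-value < 0.0001
Decision: reject H₀

Answer: t = -6.2553, reject H₀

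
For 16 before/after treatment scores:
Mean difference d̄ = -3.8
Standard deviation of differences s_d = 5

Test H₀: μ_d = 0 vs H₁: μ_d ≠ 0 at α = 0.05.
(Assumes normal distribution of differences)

Answer: t = -3.0400, reject H₀

Derivation:
df = n - 1 = 15
SE = s_d/√n = 5/√16 = 1.2500
t = d̄/SE = -3.8/1.2500 = -3.0400
Critical value: t_{0.025,15} = ±2.131
p-value ≈ 0.0083
Decision: reject H₀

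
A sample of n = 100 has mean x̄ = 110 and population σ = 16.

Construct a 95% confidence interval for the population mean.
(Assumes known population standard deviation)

Confidence level: 95%, α = 0.05
z_0.025 = 1.960
SE = σ/√n = 16/√100 = 1.6000
Margin of error = 1.960 × 1.6000 = 3.1360
CI: x̄ ± margin = 110 ± 3.1360
CI: (106.8640, 113.1360)

Answer: (106.8640, 113.1360)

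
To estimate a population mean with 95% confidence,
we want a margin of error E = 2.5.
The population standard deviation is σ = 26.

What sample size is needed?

Answer: n = 416

Derivation:
z_0.025 = 1.960
n = (z×σ/E)² = (1.960×26/2.5)²
n = 415.5075
Round up: n = 416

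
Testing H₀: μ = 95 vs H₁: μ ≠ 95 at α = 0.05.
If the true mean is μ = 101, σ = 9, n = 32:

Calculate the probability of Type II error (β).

SE = σ/√n = 9/√32 = 1.5910
Critical values: μ₀ ± z_0.025×SE = 95 ± 1.960×1.5910
Acceptance region: (91.8816, 98.1184)
Under H₁ (μ = 101): z_high = (98.1184 - 101)/1.5910 = -1.8112, z_low = (91.8816 - 101)/1.5910 = -5.7312
β = P(not reject | H₁) = Φ(-1.8112) - Φ(-5.7312) ≈ 0.0351

Answer: β ≈ 0.0351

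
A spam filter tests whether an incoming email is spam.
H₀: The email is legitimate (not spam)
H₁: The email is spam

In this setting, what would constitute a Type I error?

Type I error: rejecting H₀ when it is actually true (false positive).
Type II error: failing to reject H₀ when H₁ is actually true (false negative).

Answer: Marking a legitimate email as spam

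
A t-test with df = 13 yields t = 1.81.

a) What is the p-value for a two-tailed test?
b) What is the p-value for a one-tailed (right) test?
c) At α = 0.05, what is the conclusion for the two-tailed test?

Answer: a) 0.0935, b) 0.0467, c) fail to reject H₀

Derivation:
Using t-distribution with df = 13:
a) Two-tailed: p = 2×P(T > 1.81) = 0.0935
b) One-tailed: p = P(T > 1.81) = 0.0467
c) 0.0935 ≥ 0.05, fail to reject H₀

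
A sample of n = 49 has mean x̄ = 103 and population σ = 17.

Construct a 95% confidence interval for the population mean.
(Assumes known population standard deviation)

Answer: (98.2399, 107.7601)

Derivation:
Confidence level: 95%, α = 0.05
z_0.025 = 1.960
SE = σ/√n = 17/√49 = 2.4286
Margin of error = 1.960 × 2.4286 = 4.7601
CI: x̄ ± margin = 103 ± 4.7601
CI: (98.2399, 107.7601)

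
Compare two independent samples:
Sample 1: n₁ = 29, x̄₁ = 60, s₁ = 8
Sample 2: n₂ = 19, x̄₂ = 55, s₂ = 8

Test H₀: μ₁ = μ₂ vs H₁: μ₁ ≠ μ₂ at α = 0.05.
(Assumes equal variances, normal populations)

Answer: t = 2.1176, reject H₀

Derivation:
Pooled variance: s²_p = [28×8² + 18×8²]/(46) = 64.0000
s_p = 8.0000
SE = s_p×√(1/n₁ + 1/n₂) = 8.0000×√(1/29 + 1/19) = 2.3612
t = (x̄₁ - x̄₂)/SE = (60 - 55)/2.3612 = 2.1176
df = 46, t-critical = ±2.013
Decision: reject H₀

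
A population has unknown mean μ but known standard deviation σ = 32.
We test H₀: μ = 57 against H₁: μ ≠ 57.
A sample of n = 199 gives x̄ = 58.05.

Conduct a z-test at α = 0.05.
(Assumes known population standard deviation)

Standard error: SE = σ/√n = 32/√199 = 2.2684
z-statistic: z = (x̄ - μ₀)/SE = (58.05 - 57)/2.2684 = 0.4629
Critical value: ±1.960
p-value = 0.6434
Decision: fail to reject H₀

Answer: z = 0.4629, fail to reject H₀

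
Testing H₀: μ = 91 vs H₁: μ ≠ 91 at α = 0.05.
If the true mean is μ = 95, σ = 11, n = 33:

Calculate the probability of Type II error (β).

Answer: β ≈ 0.4487

Derivation:
SE = σ/√n = 11/√33 = 1.9149
Critical values: μ₀ ± z_0.025×SE = 91 ± 1.960×1.9149
Acceptance region: (87.2468, 94.7532)
Under H₁ (μ = 95): z_high = (94.7532 - 95)/1.9149 = -0.1289, z_low = (87.2468 - 95)/1.9149 = -4.0489
β = P(not reject | H₁) = Φ(-0.1289) - Φ(-4.0489) ≈ 0.4487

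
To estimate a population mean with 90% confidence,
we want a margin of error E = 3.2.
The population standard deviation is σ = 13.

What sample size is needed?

z_0.05 = 1.645
n = (z×σ/E)² = (1.645×13/3.2)²
n = 44.6600
Round up: n = 45

Answer: n = 45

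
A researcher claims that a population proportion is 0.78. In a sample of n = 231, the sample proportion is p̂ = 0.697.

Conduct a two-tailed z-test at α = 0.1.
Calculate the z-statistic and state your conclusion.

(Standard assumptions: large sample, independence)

Answer: z = -3.0453, reject H₀

Derivation:
H₀: p = 0.78, H₁: p ≠ 0.78
Standard error: SE = √(p₀(1-p₀)/n) = √(0.78×0.22/231) = 0.027255
z-statistic: z = (p̂ - p₀)/SE = (0.697 - 0.78)/0.027255 = -3.0453
Critical value: z_0.05 = ±1.645
p-value = 0.0023
Decision: reject H₀ at α = 0.1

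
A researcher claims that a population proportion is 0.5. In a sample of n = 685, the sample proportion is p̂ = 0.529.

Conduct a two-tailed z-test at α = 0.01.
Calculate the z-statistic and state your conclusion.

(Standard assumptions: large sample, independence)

Answer: z = 1.5180, fail to reject H₀

Derivation:
H₀: p = 0.5, H₁: p ≠ 0.5
Standard error: SE = √(p₀(1-p₀)/n) = √(0.5×0.5/685) = 0.019104
z-statistic: z = (p̂ - p₀)/SE = (0.529 - 0.5)/0.019104 = 1.5180
Critical value: z_0.005 = ±2.576
p-value = 0.1290
Decision: fail to reject H₀ at α = 0.01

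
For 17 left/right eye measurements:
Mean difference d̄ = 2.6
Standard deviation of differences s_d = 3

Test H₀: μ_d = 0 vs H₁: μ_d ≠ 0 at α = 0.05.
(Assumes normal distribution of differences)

Answer: t = 3.5734, reject H₀

Derivation:
df = n - 1 = 16
SE = s_d/√n = 3/√17 = 0.7276
t = d̄/SE = 2.6/0.7276 = 3.5734
Critical value: t_{0.025,16} = ±2.120
p-value ≈ 0.0025
Decision: reject H₀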